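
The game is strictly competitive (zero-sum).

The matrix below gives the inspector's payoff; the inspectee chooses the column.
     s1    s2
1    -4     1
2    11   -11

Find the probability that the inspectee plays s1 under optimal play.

4/9

Row minima are -4 and -11, so the inspector's maximin is -4; column maxima are 11 and 1, so the inspectee's minimax is 1. These differ, so the equilibrium is in mixed strategies.
Let the inspectee play s1 with probability q. The inspector is indifferent when −4q + (1−q) = 11q − 11(1−q), giving q = 4/9.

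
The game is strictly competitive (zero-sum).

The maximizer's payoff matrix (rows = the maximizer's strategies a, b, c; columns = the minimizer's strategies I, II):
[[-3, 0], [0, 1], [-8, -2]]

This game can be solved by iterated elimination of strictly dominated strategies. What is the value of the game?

0

Column II is strictly dominated by I for the minimizer (-3<0, 0<1, -8<-2); eliminate II.
Row a is strictly dominated by row b (0>-3); eliminate a.
Row c is strictly dominated by row b (0>-8); eliminate c.
Only (b, I) remains, with payoff 0.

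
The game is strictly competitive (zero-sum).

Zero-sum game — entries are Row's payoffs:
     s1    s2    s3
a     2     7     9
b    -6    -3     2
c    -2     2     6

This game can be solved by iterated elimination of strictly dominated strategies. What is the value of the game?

Column s2 is strictly dominated by s1 for Column (2<7, -6<-3, -2<2); eliminate s2.
Column s3 is strictly dominated by s1 for Column (2<9, -6<2, -2<6); eliminate s3.
Row c is strictly dominated by row a (2>-2); eliminate c.
Row b is strictly dominated by row a (2>-6); eliminate b.
Only (a, s1) remains, with payoff 2.

2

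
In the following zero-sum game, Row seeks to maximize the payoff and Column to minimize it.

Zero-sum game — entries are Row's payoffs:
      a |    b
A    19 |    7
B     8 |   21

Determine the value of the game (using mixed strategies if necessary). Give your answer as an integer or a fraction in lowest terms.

343/25

Row minima are 7 and 8, so Row's maximin is 8; column maxima are 19 and 21, so Column's minimax is 19. These differ, so the equilibrium is in mixed strategies.
Let Row play A with probability p. Column is indifferent when 19p + 8(1−p) = 7p + 21(1−p), giving p = 13/25.
Let Column play a with probability q. Row is indifferent when 19q + 7(1−q) = 8q + 21(1−q), giving q = 14/25.
The value is 19·(14/25) + (7)·(11/25) = 343/25.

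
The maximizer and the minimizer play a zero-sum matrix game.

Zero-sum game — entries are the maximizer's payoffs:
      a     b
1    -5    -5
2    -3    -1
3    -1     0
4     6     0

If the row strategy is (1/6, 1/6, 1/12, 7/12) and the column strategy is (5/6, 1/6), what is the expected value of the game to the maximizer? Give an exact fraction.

113/72

Against (5/6, 1/6), each row's expected payoff is 1: -5; 2: -8/3; 3: -5/6; 4: 5.
Taking the (1/6, 1/6, 1/12, 7/12)-weighted average: (1/6)·(-5) + (1/6)·(-8/3) + (1/12)·(-5/6) + (7/12)·(5) = 113/72.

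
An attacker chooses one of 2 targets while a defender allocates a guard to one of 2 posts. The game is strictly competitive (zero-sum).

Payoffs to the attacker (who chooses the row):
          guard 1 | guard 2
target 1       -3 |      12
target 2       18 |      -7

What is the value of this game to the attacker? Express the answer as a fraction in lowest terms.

39/8

Row minima are -3 and -7, so the attacker's maximin is -3; column maxima are 18 and 12, so the defender's minimax is 12. These differ, so the equilibrium is in mixed strategies.
Let the attacker play target 1 with probability p. The defender is indifferent when −3p + 18(1−p) = 12p − 7(1−p), giving p = 5/8.
Let the defender play guard 1 with probability q. The attacker is indifferent when −3q + 12(1−q) = 18q − 7(1−q), giving q = 19/40.
The value is -3·(19/40) + (12)·(21/40) = 39/8.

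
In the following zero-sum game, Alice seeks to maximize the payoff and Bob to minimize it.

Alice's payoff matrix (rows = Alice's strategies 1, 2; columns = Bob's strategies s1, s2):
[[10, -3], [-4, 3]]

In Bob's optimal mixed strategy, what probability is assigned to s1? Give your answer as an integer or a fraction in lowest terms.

3/10

Row minima are -3 and -4, so Alice's maximin is -3; column maxima are 10 and 3, so Bob's minimax is 3. These differ, so the equilibrium is in mixed strategies.
Let Bob play s1 with probability q. Alice is indifferent when 10q − 3(1−q) = −4q + 3(1−q), giving q = 3/10.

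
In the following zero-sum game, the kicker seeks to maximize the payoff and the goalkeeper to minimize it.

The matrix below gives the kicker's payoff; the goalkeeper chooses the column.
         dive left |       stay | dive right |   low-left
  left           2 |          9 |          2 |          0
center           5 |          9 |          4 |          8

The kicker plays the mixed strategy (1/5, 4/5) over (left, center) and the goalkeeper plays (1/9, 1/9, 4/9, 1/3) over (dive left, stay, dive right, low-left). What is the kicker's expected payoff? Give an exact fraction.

47/9

Against (1/9, 1/9, 4/9, 1/3), each row's expected payoff is left: 19/9; center: 6.
Taking the (1/5, 4/5)-weighted average: (1/5)·(19/9) + (4/5)·(6) = 47/9.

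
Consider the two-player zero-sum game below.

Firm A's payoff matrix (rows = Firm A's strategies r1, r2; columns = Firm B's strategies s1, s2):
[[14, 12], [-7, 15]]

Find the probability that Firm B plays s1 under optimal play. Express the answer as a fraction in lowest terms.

1/8

Row minima are 12 and -7, so Firm A's maximin is 12; column maxima are 14 and 15, so Firm B's minimax is 14. These differ, so the equilibrium is in mixed strategies.
Let Firm B play s1 with probability q. Firm A is indifferent when 14q + 12(1−q) = −7q + 15(1−q), giving q = 1/8.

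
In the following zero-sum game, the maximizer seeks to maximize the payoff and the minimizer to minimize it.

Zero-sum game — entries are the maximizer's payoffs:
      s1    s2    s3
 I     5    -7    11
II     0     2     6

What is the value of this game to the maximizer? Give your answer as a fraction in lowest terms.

Column s3 is strictly dominated by s1 for the minimizer (it gives the maximizer more in every row).
The remaining 2×2 game on (I, II) × (s1, s2) has no saddle point. Let the maximizer play I with probability p; indifference gives 5p = −7p + 2(1−p), so p = 1/7.
Similarly the minimizer's optimal q on s1 is 9/14, and the value is 5·(9/14) + (-7)·(5/14) = 5/7.

5/7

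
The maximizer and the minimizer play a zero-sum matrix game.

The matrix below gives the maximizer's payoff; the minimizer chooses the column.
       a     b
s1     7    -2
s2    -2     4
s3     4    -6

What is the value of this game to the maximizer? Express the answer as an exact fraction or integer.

8/5

Row s3 is strictly dominated by row s1, so the maximizer never plays it.
The remaining 2×2 game on (s1, s2) × (a, b) has no saddle point. Let the maximizer play s1 with probability p; indifference gives 7p − 2(1−p) = −2p + 4(1−p), so p = 2/5.
Similarly the minimizer's optimal q on a is 2/5, and the value is 7·(2/5) + (-2)·(3/5) = 8/5.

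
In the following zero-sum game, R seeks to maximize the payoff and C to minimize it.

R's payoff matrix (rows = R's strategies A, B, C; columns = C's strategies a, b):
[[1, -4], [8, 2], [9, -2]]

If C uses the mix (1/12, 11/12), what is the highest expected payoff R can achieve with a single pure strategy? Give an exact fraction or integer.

5/2

A: (1)·(1/12) + (-4)·(11/12) = -43/12.
B: (8)·(1/12) + (2)·(11/12) = 5/2.
C: (9)·(1/12) + (-2)·(11/12) = -13/12.
The best pure response is B with expected payoff 5/2.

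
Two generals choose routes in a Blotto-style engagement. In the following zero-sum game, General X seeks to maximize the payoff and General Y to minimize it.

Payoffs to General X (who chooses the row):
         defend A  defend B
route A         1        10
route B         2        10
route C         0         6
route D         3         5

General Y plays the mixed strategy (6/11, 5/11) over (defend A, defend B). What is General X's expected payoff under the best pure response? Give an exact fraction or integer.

62/11

route A: (1)·(6/11) + (10)·(5/11) = 56/11.
route B: (2)·(6/11) + (10)·(5/11) = 62/11.
route C: (0)·(6/11) + (6)·(5/11) = 30/11.
route D: (3)·(6/11) + (5)·(5/11) = 43/11.
The best pure response is route B with expected payoff 62/11.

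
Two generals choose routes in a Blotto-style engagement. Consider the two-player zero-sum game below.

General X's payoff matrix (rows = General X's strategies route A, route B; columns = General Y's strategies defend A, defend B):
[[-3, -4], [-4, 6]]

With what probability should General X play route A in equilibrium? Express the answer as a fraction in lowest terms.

10/11

Row minima are -4 and -4, so General X's maximin is -4; column maxima are -3 and 6, so General Y's minimax is -3. These differ, so the equilibrium is in mixed strategies.
Let General X play route A with probability p. General Y is indifferent when −3p − 4(1−p) = −4p + 6(1−p), giving p = 10/11.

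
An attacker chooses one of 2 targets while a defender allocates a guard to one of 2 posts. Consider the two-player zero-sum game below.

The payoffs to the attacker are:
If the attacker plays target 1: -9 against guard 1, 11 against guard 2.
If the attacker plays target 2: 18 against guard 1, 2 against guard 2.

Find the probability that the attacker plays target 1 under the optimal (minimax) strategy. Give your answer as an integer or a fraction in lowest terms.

4/9

Row minima are -9 and 2, so the attacker's maximin is 2; column maxima are 18 and 11, so the defender's minimax is 11. These differ, so the equilibrium is in mixed strategies.
Let the attacker play target 1 with probability p. The defender is indifferent when −9p + 18(1−p) = 11p + 2(1−p), giving p = 4/9.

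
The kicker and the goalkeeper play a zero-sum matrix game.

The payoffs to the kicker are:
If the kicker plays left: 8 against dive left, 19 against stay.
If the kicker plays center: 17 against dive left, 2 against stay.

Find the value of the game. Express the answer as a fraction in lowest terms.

Row minima are 8 and 2, so the kicker's maximin is 8; column maxima are 17 and 19, so the goalkeeper's minimax is 17. These differ, so the equilibrium is in mixed strategies.
Let the kicker play left with probability p. The goalkeeper is indifferent when 8p + 17(1−p) = 19p + 2(1−p), giving p = 15/26.
Let the goalkeeper play dive left with probability q. The kicker is indifferent when 8q + 19(1−q) = 17q + 2(1−q), giving q = 17/26.
The value is 8·(17/26) + (19)·(9/26) = 307/26.

307/26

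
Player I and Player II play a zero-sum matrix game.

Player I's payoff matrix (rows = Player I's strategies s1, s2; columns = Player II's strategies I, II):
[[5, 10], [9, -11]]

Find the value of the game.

Row minima are 5 and -11, so Player I's maximin is 5; column maxima are 9 and 10, so Player II's minimax is 9. These differ, so the equilibrium is in mixed strategies.
Let Player I play s1 with probability p. Player II is indifferent when 5p + 9(1−p) = 10p − 11(1−p), giving p = 4/5.
Let Player II play I with probability q. Player I is indifferent when 5q + 10(1−q) = 9q − 11(1−q), giving q = 21/25.
The value is 5·(21/25) + (10)·(4/25) = 29/5.

29/5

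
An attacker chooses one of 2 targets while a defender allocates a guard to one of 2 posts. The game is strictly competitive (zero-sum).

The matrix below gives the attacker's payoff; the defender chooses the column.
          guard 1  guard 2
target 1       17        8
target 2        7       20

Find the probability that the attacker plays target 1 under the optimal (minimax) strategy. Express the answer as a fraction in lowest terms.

13/22

Row minima are 8 and 7, so the attacker's maximin is 8; column maxima are 17 and 20, so the defender's minimax is 17. These differ, so the equilibrium is in mixed strategies.
Let the attacker play target 1 with probability p. The defender is indifferent when 17p + 7(1−p) = 8p + 20(1−p), giving p = 13/22.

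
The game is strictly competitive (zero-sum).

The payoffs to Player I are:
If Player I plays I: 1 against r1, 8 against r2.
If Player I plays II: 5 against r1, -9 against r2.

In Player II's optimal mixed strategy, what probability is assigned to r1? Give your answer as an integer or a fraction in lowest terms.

17/21

Row minima are 1 and -9, so Player I's maximin is 1; column maxima are 5 and 8, so Player II's minimax is 5. These differ, so the equilibrium is in mixed strategies.
Let Player II play r1 with probability q. Player I is indifferent when q + 8(1−q) = 5q − 9(1−q), giving q = 17/21.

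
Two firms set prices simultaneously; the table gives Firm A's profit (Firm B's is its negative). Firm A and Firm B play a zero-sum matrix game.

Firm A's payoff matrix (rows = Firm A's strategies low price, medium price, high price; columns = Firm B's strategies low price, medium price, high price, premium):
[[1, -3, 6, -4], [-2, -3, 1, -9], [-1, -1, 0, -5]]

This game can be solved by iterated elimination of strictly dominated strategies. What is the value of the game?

Column high price is strictly dominated by low price for Firm B (1<6, -2<1, -1<0); eliminate high price.
Row medium price is strictly dominated by row high price (-1>-2, -1>-3, -5>-9); eliminate medium price.
Column medium price is strictly dominated by premium for Firm B (-4<-3, -5<-1); eliminate medium price.
Column low price is strictly dominated by premium for Firm B (-4<1, -5<-1); eliminate low price.
Row high price is strictly dominated by row low price (-4>-5); eliminate high price.
Only (low price, premium) remains, with payoff -4.

-4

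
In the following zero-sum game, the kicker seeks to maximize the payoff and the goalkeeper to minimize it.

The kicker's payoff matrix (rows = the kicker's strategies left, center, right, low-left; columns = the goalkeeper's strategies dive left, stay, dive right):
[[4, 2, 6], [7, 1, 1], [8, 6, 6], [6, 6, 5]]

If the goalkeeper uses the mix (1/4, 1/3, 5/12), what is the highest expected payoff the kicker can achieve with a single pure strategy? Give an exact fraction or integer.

left: (4)·(1/4) + (2)·(1/3) + (6)·(5/12) = 25/6.
center: (7)·(1/4) + (1)·(1/3) + (1)·(5/12) = 5/2.
right: (8)·(1/4) + (6)·(1/3) + (6)·(5/12) = 13/2.
low-left: (6)·(1/4) + (6)·(1/3) + (5)·(5/12) = 67/12.
The best pure response is right with expected payoff 13/2.

13/2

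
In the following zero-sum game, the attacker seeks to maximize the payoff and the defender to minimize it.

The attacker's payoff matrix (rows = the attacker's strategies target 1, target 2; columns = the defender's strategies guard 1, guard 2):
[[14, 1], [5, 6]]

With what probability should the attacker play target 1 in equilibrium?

Row minima are 1 and 5, so the attacker's maximin is 5; column maxima are 14 and 6, so the defender's minimax is 6. These differ, so the equilibrium is in mixed strategies.
Let the attacker play target 1 with probability p. The defender is indifferent when 14p + 5(1−p) = p + 6(1−p), giving p = 1/14.

1/14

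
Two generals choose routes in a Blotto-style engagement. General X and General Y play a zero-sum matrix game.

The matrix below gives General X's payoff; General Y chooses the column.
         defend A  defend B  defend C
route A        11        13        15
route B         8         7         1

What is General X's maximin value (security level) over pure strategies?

11

The worst-case payoff for each row is route A: 11, route B: 1.
The best of these is 11.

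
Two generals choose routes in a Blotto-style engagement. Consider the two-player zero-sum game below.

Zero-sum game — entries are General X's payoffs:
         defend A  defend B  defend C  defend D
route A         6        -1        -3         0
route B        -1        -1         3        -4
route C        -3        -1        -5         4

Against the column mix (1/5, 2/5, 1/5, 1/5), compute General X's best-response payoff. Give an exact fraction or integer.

1/5

route A: (6)·(1/5) + (-1)·(2/5) + (-3)·(1/5) + (0)·(1/5) = 1/5.
route B: (-1)·(1/5) + (-1)·(2/5) + (3)·(1/5) + (-4)·(1/5) = -4/5.
route C: (-3)·(1/5) + (-1)·(2/5) + (-5)·(1/5) + (4)·(1/5) = -6/5.
The best pure response is route A with expected payoff 1/5.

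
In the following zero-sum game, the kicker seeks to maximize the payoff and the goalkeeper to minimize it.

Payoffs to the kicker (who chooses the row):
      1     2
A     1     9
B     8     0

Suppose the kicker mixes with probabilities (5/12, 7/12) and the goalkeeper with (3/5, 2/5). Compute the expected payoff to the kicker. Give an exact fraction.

91/20

Against (3/5, 2/5), each row's expected payoff is A: 21/5; B: 24/5.
Taking the (5/12, 7/12)-weighted average: (5/12)·(21/5) + (7/12)·(24/5) = 91/20.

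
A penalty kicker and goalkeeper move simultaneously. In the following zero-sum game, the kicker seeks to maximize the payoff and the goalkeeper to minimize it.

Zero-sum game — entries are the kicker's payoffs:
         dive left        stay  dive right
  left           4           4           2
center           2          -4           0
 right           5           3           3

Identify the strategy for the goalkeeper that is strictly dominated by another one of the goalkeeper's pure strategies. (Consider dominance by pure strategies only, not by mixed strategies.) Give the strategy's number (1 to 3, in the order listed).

1

The goalkeeper prefers columns that give the kicker less. Compare dive left with dive right: 2 < 4, 0 < 2, 3 < 5.
So dive right strictly dominates dive left for the goalkeeper; dive left is strictly dominated.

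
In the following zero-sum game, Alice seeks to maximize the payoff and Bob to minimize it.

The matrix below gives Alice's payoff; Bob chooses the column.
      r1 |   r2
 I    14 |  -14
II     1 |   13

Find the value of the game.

Row minima are -14 and 1, so Alice's maximin is 1; column maxima are 14 and 13, so Bob's minimax is 13. These differ, so the equilibrium is in mixed strategies.
Let Alice play I with probability p. Bob is indifferent when 14p + (1−p) = −14p + 13(1−p), giving p = 3/10.
Let Bob play r1 with probability q. Alice is indifferent when 14q − 14(1−q) = q + 13(1−q), giving q = 27/40.
The value is 14·(27/40) + (-14)·(13/40) = 49/10.

49/10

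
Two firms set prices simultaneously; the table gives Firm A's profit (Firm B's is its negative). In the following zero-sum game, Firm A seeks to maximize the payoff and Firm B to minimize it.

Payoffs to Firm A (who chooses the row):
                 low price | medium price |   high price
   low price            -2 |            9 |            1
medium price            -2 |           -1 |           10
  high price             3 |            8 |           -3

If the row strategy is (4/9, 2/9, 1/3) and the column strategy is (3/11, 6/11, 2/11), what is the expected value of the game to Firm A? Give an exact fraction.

41/11

Against (3/11, 6/11, 2/11), each row's expected payoff is low price: 50/11; medium price: 8/11; high price: 51/11.
Taking the (4/9, 2/9, 1/3)-weighted average: (4/9)·(50/11) + (2/9)·(8/11) + (1/3)·(51/11) = 41/11.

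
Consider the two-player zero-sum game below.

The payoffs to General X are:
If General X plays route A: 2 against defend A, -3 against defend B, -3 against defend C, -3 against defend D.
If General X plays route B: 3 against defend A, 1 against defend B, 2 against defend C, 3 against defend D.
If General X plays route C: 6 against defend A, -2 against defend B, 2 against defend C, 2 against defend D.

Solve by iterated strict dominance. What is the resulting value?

Row route A is strictly dominated by row route B (3>2, 1>-3, 2>-3, 3>-3); eliminate route A.
Column defend A is strictly dominated by defend B for General Y (1<3, -2<6); eliminate defend A.
Column defend C is strictly dominated by defend B for General Y (1<2, -2<2); eliminate defend C.
Row route C is strictly dominated by row route B (1>-2, 3>2); eliminate route C.
Column defend D is strictly dominated by defend B for General Y (1<3); eliminate defend D.
Only (route B, defend B) remains, with payoff 1.

1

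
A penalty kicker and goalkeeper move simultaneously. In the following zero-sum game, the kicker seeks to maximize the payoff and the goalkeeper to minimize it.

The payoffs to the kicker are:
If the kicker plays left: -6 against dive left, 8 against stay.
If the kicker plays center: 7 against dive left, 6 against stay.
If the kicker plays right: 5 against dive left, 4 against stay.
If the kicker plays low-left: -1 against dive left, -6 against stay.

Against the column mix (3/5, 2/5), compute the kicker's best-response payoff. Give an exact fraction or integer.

left: (-6)·(3/5) + (8)·(2/5) = -2/5.
center: (7)·(3/5) + (6)·(2/5) = 33/5.
right: (5)·(3/5) + (4)·(2/5) = 23/5.
low-left: (-1)·(3/5) + (-6)·(2/5) = -3.
The best pure response is center with expected payoff 33/5.

33/5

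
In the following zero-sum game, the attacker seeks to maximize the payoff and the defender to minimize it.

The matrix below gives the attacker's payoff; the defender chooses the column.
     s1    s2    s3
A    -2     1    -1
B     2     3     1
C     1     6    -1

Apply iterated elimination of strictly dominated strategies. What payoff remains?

Column s2 is strictly dominated by s1 for the defender (-2<1, 2<3, 1<6); eliminate s2.
Row A is strictly dominated by row B (2>-2, 1>-1); eliminate A.
Row C is strictly dominated by row B (2>1, 1>-1); eliminate C.
Column s1 is strictly dominated by s3 for the defender (1<2); eliminate s1.
Only (B, s3) remains, with payoff 1.

1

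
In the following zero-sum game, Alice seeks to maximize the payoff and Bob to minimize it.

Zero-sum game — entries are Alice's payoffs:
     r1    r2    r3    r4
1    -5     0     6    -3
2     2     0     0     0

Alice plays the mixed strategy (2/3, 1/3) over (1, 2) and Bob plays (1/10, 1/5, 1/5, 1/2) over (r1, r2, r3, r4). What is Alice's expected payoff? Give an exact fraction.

-7/15

Against (1/10, 1/5, 1/5, 1/2), each row's expected payoff is 1: -4/5; 2: 1/5.
Taking the (2/3, 1/3)-weighted average: (2/3)·(-4/5) + (1/3)·(1/5) = -7/15.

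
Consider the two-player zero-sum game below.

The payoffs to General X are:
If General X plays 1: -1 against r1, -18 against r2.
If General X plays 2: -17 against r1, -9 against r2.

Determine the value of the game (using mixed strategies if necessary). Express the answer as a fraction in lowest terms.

-297/25

Row minima are -18 and -17, so General X's maximin is -17; column maxima are -1 and -9, so General Y's minimax is -9. These differ, so the equilibrium is in mixed strategies.
Let General X play 1 with probability p. General Y is indifferent when −p − 17(1−p) = −18p − 9(1−p), giving p = 8/25.
Let General Y play r1 with probability q. General X is indifferent when −q − 18(1−q) = −17q − 9(1−q), giving q = 9/25.
The value is -1·(9/25) + (-18)·(16/25) = -297/25.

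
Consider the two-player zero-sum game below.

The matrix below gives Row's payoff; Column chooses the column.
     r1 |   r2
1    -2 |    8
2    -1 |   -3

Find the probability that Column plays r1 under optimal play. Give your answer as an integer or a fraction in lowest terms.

Row minima are -2 and -3, so Row's maximin is -2; column maxima are -1 and 8, so Column's minimax is -1. These differ, so the equilibrium is in mixed strategies.
Let Column play r1 with probability q. Row is indifferent when −2q + 8(1−q) = −q − 3(1−q), giving q = 11/12.

11/12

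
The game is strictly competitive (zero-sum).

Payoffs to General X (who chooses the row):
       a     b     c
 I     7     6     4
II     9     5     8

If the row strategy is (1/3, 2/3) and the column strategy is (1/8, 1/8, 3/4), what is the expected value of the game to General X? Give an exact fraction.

Against (1/8, 1/8, 3/4), each row's expected payoff is I: 37/8; II: 31/4.
Taking the (1/3, 2/3)-weighted average: (1/3)·(37/8) + (2/3)·(31/4) = 161/24.

161/24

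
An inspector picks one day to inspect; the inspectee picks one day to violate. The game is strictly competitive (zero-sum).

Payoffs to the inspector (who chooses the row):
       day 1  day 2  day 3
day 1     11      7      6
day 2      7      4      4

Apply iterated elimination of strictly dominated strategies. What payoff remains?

Row day 2 is strictly dominated by row day 1 (11>7, 7>4, 6>4); eliminate day 2.
Column day 2 is strictly dominated by day 3 for the inspectee (6<7); eliminate day 2.
Column day 1 is strictly dominated by day 3 for the inspectee (6<11); eliminate day 1.
Only (day 1, day 3) remains, with payoff 6.

6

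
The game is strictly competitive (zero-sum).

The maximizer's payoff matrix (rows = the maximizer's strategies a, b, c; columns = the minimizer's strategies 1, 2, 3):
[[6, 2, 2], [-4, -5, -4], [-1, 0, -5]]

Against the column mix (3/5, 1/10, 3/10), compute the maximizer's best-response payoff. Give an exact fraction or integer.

a: (6)·(3/5) + (2)·(1/10) + (2)·(3/10) = 22/5.
b: (-4)·(3/5) + (-5)·(1/10) + (-4)·(3/10) = -41/10.
c: (-1)·(3/5) + (0)·(1/10) + (-5)·(3/10) = -21/10.
The best pure response is a with expected payoff 22/5.

22/5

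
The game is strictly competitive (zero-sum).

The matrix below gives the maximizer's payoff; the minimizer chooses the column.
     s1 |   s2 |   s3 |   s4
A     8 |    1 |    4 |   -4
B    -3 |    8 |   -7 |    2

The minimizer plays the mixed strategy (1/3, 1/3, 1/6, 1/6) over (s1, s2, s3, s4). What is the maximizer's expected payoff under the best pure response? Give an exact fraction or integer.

3

A: (8)·(1/3) + (1)·(1/3) + (4)·(1/6) + (-4)·(1/6) = 3.
B: (-3)·(1/3) + (8)·(1/3) + (-7)·(1/6) + (2)·(1/6) = 5/6.
The best pure response is A with expected payoff 3.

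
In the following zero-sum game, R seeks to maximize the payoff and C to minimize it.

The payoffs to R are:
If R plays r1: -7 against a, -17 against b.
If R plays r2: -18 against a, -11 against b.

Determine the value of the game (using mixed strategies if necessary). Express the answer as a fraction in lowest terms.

Row minima are -17 and -18, so R's maximin is -17; column maxima are -7 and -11, so C's minimax is -11. These differ, so the equilibrium is in mixed strategies.
Let R play r1 with probability p. C is indifferent when −7p − 18(1−p) = −17p − 11(1−p), giving p = 7/17.
Let C play a with probability q. R is indifferent when −7q − 17(1−q) = −18q − 11(1−q), giving q = 6/17.
The value is -7·(6/17) + (-17)·(11/17) = -229/17.

-229/17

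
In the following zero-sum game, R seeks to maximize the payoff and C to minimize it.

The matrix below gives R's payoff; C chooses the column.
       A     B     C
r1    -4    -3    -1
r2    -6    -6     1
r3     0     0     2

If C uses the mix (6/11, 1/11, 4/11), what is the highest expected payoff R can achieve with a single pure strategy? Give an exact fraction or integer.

r1: (-4)·(6/11) + (-3)·(1/11) + (-1)·(4/11) = -31/11.
r2: (-6)·(6/11) + (-6)·(1/11) + (1)·(4/11) = -38/11.
r3: (0)·(6/11) + (0)·(1/11) + (2)·(4/11) = 8/11.
The best pure response is r3 with expected payoff 8/11.

8/11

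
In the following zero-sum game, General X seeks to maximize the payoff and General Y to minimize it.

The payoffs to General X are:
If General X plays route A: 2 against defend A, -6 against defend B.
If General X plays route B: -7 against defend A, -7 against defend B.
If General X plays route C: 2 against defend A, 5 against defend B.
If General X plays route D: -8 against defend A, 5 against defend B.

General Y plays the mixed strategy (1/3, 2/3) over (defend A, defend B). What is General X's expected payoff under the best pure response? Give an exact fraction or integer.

4

route A: (2)·(1/3) + (-6)·(2/3) = -10/3.
route B: (-7)·(1/3) + (-7)·(2/3) = -7.
route C: (2)·(1/3) + (5)·(2/3) = 4.
route D: (-8)·(1/3) + (5)·(2/3) = 2/3.
The best pure response is route C with expected payoff 4.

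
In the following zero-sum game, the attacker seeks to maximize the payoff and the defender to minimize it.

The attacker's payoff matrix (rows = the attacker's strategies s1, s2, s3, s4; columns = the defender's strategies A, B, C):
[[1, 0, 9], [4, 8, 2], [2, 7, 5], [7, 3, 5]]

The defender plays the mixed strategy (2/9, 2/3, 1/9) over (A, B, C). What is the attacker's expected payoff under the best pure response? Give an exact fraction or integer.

58/9

s1: (1)·(2/9) + (0)·(2/3) + (9)·(1/9) = 11/9.
s2: (4)·(2/9) + (8)·(2/3) + (2)·(1/9) = 58/9.
s3: (2)·(2/9) + (7)·(2/3) + (5)·(1/9) = 17/3.
s4: (7)·(2/9) + (3)·(2/3) + (5)·(1/9) = 37/9.
The best pure response is s2 with expected payoff 58/9.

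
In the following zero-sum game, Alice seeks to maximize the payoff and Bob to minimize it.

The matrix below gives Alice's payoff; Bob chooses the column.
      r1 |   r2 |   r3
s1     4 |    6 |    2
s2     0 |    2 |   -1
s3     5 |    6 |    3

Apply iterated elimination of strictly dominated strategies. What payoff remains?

3

Column r1 is strictly dominated by r3 for Bob (2<4, -1<0, 3<5); eliminate r1.
Row s2 is strictly dominated by row s1 (6>2, 2>-1); eliminate s2.
Column r2 is strictly dominated by r3 for Bob (2<6, 3<6); eliminate r2.
Row s1 is strictly dominated by row s3 (3>2); eliminate s1.
Only (s3, r3) remains, with payoff 3.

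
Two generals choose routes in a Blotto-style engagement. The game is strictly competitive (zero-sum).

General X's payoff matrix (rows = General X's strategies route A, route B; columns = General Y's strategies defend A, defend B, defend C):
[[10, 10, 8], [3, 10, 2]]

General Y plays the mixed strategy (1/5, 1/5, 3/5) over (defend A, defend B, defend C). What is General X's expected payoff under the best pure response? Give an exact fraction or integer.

route A: (10)·(1/5) + (10)·(1/5) + (8)·(3/5) = 44/5.
route B: (3)·(1/5) + (10)·(1/5) + (2)·(3/5) = 19/5.
The best pure response is route A with expected payoff 44/5.

44/5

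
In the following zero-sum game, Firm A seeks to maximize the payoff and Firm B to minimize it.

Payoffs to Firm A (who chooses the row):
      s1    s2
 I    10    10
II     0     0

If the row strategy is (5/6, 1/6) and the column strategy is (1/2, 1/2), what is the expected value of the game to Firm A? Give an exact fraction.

Against (1/2, 1/2), each row's expected payoff is I: 10; II: 0.
Taking the (5/6, 1/6)-weighted average: (5/6)·(10) + (1/6)·(0) = 25/3.

25/3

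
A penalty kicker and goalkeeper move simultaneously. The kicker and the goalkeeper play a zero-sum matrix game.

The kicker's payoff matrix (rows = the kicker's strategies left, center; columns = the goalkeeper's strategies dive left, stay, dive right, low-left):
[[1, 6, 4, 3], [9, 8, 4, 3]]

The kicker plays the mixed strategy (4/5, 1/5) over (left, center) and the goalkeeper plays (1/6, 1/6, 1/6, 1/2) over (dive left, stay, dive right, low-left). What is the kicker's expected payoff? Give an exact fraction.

11/3

Against (1/6, 1/6, 1/6, 1/2), each row's expected payoff is left: 10/3; center: 5.
Taking the (4/5, 1/5)-weighted average: (4/5)·(10/3) + (1/5)·(5) = 11/3.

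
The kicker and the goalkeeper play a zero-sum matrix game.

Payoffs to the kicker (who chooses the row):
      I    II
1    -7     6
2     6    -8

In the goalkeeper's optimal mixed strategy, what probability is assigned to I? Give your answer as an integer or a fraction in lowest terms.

14/27

Row minima are -7 and -8, so the kicker's maximin is -7; column maxima are 6 and 6, so the goalkeeper's minimax is 6. These differ, so the equilibrium is in mixed strategies.
Let the goalkeeper play I with probability q. The kicker is indifferent when −7q + 6(1−q) = 6q − 8(1−q), giving q = 14/27.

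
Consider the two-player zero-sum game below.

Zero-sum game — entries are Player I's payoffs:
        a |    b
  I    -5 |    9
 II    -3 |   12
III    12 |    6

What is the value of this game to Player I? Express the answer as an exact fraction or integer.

Row I is strictly dominated by row II, so Player I never plays it.
The remaining 2×2 game on (II, III) × (a, b) has no saddle point. Let Player I play II with probability p; indifference gives −3p + 12(1−p) = 12p + 6(1−p), so p = 2/7.
Similarly Player II's optimal q on a is 2/7, and the value is -3·(2/7) + (12)·(5/7) = 54/7.

54/7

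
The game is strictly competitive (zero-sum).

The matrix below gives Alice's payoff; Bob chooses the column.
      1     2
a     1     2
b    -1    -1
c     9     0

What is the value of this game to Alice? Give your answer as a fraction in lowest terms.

9/5

Row b is strictly dominated by row a, so Alice never plays it.
The remaining 2×2 game on (a, c) × (1, 2) has no saddle point. Let Alice play a with probability p; indifference gives p + 9(1−p) = 2p, so p = 9/10.
Similarly Bob's optimal q on 1 is 1/5, and the value is 1·(1/5) + (2)·(4/5) = 9/5.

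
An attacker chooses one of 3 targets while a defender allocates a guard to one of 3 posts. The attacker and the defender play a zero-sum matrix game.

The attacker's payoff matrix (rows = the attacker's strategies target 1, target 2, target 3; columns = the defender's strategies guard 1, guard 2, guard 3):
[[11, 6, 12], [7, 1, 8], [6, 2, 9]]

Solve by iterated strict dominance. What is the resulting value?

6

Row target 3 is strictly dominated by row target 1 (11>6, 6>2, 12>9); eliminate target 3.
Row target 2 is strictly dominated by row target 1 (11>7, 6>1, 12>8); eliminate target 2.
Column guard 3 is strictly dominated by guard 1 for the defender (11<12); eliminate guard 3.
Column guard 1 is strictly dominated by guard 2 for the defender (6<11); eliminate guard 1.
Only (target 1, guard 2) remains, with payoff 6.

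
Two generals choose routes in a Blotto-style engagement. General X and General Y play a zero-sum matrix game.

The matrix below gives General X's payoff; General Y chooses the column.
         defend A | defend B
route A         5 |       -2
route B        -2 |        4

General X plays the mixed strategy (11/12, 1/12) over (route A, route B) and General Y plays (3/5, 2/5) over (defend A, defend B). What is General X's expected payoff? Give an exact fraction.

41/20

Against (3/5, 2/5), each row's expected payoff is route A: 11/5; route B: 2/5.
Taking the (11/12, 1/12)-weighted average: (11/12)·(11/5) + (1/12)·(2/5) = 41/20.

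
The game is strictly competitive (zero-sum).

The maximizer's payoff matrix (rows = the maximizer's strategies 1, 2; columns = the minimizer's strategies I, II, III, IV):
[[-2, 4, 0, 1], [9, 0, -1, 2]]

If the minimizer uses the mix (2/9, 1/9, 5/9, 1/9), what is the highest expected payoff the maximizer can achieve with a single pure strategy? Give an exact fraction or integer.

5/3

1: (-2)·(2/9) + (4)·(1/9) + (0)·(5/9) + (1)·(1/9) = 1/9.
2: (9)·(2/9) + (0)·(1/9) + (-1)·(5/9) + (2)·(1/9) = 5/3.
The best pure response is 2 with expected payoff 5/3.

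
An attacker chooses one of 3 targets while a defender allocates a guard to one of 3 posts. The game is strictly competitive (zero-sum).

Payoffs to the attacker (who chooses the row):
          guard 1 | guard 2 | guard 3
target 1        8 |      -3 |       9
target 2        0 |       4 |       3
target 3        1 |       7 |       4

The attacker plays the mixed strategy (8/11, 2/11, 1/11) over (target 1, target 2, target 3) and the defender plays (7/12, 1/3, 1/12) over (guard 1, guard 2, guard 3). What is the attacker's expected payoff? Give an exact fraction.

Against (7/12, 1/3, 1/12), each row's expected payoff is target 1: 53/12; target 2: 19/12; target 3: 13/4.
Taking the (8/11, 2/11, 1/11)-weighted average: (8/11)·(53/12) + (2/11)·(19/12) + (1/11)·(13/4) = 167/44.

167/44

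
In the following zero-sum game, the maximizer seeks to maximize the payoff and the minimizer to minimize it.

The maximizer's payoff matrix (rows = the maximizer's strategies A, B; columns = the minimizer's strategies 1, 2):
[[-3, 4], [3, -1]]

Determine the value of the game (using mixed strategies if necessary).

9/11

Row minima are -3 and -1, so the maximizer's maximin is -1; column maxima are 3 and 4, so the minimizer's minimax is 3. These differ, so the equilibrium is in mixed strategies.
Let the maximizer play A with probability p. The minimizer is indifferent when −3p + 3(1−p) = 4p − (1−p), giving p = 4/11.
Let the minimizer play 1 with probability q. The maximizer is indifferent when −3q + 4(1−q) = 3q − (1−q), giving q = 5/11.
The value is -3·(5/11) + (4)·(6/11) = 9/11.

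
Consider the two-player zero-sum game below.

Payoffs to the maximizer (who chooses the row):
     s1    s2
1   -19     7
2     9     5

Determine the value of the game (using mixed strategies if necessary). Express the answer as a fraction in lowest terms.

79/15

Row minima are -19 and 5, so the maximizer's maximin is 5; column maxima are 9 and 7, so the minimizer's minimax is 7. These differ, so the equilibrium is in mixed strategies.
Let the maximizer play 1 with probability p. The minimizer is indifferent when −19p + 9(1−p) = 7p + 5(1−p), giving p = 2/15.
Let the minimizer play s1 with probability q. The maximizer is indifferent when −19q + 7(1−q) = 9q + 5(1−q), giving q = 1/15.
The value is -19·(1/15) + (7)·(14/15) = 79/15.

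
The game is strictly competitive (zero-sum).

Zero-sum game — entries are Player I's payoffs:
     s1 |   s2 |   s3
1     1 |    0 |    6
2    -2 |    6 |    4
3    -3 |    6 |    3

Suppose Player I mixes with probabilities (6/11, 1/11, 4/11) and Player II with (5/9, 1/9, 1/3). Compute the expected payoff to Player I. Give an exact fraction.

Against (5/9, 1/9, 1/3), each row's expected payoff is 1: 23/9; 2: 8/9; 3: 0.
Taking the (6/11, 1/11, 4/11)-weighted average: (6/11)·(23/9) + (1/11)·(8/9) + (4/11)·(0) = 146/99.

146/99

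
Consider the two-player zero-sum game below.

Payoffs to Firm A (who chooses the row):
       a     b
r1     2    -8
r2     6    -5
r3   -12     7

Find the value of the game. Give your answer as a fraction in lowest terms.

Row r1 is strictly dominated by row r2, so Firm A never plays it.
The remaining 2×2 game on (r2, r3) × (a, b) has no saddle point. Let Firm A play r2 with probability p; indifference gives 6p − 12(1−p) = −5p + 7(1−p), so p = 19/30.
Similarly Firm B's optimal q on a is 2/5, and the value is 6·(2/5) + (-5)·(3/5) = -3/5.

-3/5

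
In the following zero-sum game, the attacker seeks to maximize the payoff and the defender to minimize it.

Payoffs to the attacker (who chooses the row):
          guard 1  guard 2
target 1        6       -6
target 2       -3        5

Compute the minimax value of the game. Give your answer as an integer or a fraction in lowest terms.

3/5

Row minima are -6 and -3, so the attacker's maximin is -3; column maxima are 6 and 5, so the defender's minimax is 5. These differ, so the equilibrium is in mixed strategies.
Let the attacker play target 1 with probability p. The defender is indifferent when 6p − 3(1−p) = −6p + 5(1−p), giving p = 2/5.
Let the defender play guard 1 with probability q. The attacker is indifferent when 6q − 6(1−q) = −3q + 5(1−q), giving q = 11/20.
The value is 6·(11/20) + (-6)·(9/20) = 3/5.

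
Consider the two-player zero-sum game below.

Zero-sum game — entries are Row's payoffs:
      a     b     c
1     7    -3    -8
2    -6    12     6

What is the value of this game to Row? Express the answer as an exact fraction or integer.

Column b is strictly dominated by c for Column (it gives Row more in every row).
The remaining 2×2 game on (1, 2) × (a, c) has no saddle point. Let Row play 1 with probability p; indifference gives 7p − 6(1−p) = −8p + 6(1−p), so p = 4/9.
Similarly Column's optimal q on a is 14/27, and the value is 7·(14/27) + (-8)·(13/27) = -2/9.

-2/9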